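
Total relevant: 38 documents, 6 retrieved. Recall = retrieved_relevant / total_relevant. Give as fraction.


Recall = retrieved_relevant / total_relevant
= 6 / 38
= 6 / (6 + 32)
= 3/19

3/19


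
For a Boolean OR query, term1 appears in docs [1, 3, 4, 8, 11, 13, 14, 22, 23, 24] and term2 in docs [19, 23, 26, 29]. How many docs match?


Boolean OR: find union of posting lists
term1 docs: [1, 3, 4, 8, 11, 13, 14, 22, 23, 24]
term2 docs: [19, 23, 26, 29]
Union: [1, 3, 4, 8, 11, 13, 14, 19, 22, 23, 24, 26, 29]
|union| = 13

13


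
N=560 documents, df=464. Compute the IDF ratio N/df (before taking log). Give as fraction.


IDF ratio = N / df
= 560 / 464
= 35/29

35/29


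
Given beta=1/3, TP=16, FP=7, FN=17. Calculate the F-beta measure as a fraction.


P = TP/(TP+FP) = 16/23 = 16/23
R = TP/(TP+FN) = 16/33 = 16/33
beta^2 = 1/3^2 = 1/9
(1 + beta^2) = 10/9
Numerator = (1+beta^2)*P*R = 2560/6831
Denominator = beta^2*P + R = 16/207 + 16/33 = 1280/2277
F_beta = 2/3

2/3


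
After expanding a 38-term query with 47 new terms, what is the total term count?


Original terms: 38
Expansion terms: 47
Total = 38 + 47 = 85

85


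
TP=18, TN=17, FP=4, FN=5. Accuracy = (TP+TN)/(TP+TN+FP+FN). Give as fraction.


Accuracy = (TP + TN) / (TP + TN + FP + FN)
TP + TN = 18 + 17 = 35
Total = 18 + 17 + 4 + 5 = 44
Accuracy = 35 / 44 = 35/44

35/44


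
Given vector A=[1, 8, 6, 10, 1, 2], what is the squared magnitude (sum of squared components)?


|A|^2 = sum of squared components
A[0]^2 = 1^2 = 1
A[1]^2 = 8^2 = 64
A[2]^2 = 6^2 = 36
A[3]^2 = 10^2 = 100
A[4]^2 = 1^2 = 1
A[5]^2 = 2^2 = 4
Sum = 1 + 64 + 36 + 100 + 1 + 4 = 206

206


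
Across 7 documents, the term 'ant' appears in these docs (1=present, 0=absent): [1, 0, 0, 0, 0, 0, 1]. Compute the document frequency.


Checking each document for 'ant':
Doc 1: present
Doc 2: absent
Doc 3: absent
Doc 4: absent
Doc 5: absent
Doc 6: absent
Doc 7: present
df = sum of presences = 1 + 0 + 0 + 0 + 0 + 0 + 1 = 2

2


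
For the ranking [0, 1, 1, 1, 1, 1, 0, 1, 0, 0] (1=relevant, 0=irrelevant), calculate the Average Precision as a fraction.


Computing P@k for each relevant position:
Position 1: not relevant
Position 2: relevant, P@2 = 1/2 = 1/2
Position 3: relevant, P@3 = 2/3 = 2/3
Position 4: relevant, P@4 = 3/4 = 3/4
Position 5: relevant, P@5 = 4/5 = 4/5
Position 6: relevant, P@6 = 5/6 = 5/6
Position 7: not relevant
Position 8: relevant, P@8 = 6/8 = 3/4
Position 9: not relevant
Position 10: not relevant
Sum of P@k = 1/2 + 2/3 + 3/4 + 4/5 + 5/6 + 3/4 = 43/10
AP = 43/10 / 6 = 43/60

43/60


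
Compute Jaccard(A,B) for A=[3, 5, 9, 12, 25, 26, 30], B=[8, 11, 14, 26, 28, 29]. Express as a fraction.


A intersect B = [26]
|A intersect B| = 1
A union B = [3, 5, 8, 9, 11, 12, 14, 25, 26, 28, 29, 30]
|A union B| = 12
Jaccard = 1/12 = 1/12

1/12


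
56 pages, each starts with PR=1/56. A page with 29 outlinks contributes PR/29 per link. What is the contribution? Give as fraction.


Initial PR = 1/56 = 1/56
Outlinks = 29
Contribution per link = PR / outlinks
= 1/56 / 29
= 1/1624

1/1624


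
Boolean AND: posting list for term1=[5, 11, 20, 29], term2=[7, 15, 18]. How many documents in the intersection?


Boolean AND: find intersection of posting lists
term1 docs: [5, 11, 20, 29]
term2 docs: [7, 15, 18]
Intersection: []
|intersection| = 0

0


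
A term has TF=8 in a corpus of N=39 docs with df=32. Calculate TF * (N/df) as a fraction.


TF * (N/df)
= 8 * (39/32)
= 8 * 39/32
= 39/4

39/4


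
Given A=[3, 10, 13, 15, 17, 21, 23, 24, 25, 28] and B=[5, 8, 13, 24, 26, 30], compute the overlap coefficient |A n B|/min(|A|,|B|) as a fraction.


A intersect B = [13, 24]
|A intersect B| = 2
min(|A|, |B|) = min(10, 6) = 6
Overlap = 2 / 6 = 1/3

1/3


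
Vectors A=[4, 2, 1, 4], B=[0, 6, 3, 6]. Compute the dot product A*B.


Dot product = sum of element-wise products
A[0]*B[0] = 4*0 = 0
A[1]*B[1] = 2*6 = 12
A[2]*B[2] = 1*3 = 3
A[3]*B[3] = 4*6 = 24
Sum = 0 + 12 + 3 + 24 = 39

39


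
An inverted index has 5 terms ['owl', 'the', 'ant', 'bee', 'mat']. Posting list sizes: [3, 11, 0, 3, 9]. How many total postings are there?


Summing posting list sizes:
'owl': 3 postings
'the': 11 postings
'ant': 0 postings
'bee': 3 postings
'mat': 9 postings
Total = 3 + 11 + 0 + 3 + 9 = 26

26


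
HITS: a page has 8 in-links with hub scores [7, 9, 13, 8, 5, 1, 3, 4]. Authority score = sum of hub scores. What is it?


Authority = sum of hub scores of in-linkers
In-link 1: hub score = 7
In-link 2: hub score = 9
In-link 3: hub score = 13
In-link 4: hub score = 8
In-link 5: hub score = 5
In-link 6: hub score = 1
In-link 7: hub score = 3
In-link 8: hub score = 4
Authority = 7 + 9 + 13 + 8 + 5 + 1 + 3 + 4 = 50

50


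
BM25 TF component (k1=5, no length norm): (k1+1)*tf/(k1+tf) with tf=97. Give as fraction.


BM25 TF component = (k1+1)*tf / (k1+tf)
k1 = 5, tf = 97
Numerator = (5+1)*97 = 582
Denominator = 5 + 97 = 102
= 582/102 = 97/17

97/17


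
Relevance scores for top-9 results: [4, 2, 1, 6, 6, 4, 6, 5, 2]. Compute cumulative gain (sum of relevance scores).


Cumulative Gain = sum of relevance scores
Position 1: rel=4, running sum=4
Position 2: rel=2, running sum=6
Position 3: rel=1, running sum=7
Position 4: rel=6, running sum=13
Position 5: rel=6, running sum=19
Position 6: rel=4, running sum=23
Position 7: rel=6, running sum=29
Position 8: rel=5, running sum=34
Position 9: rel=2, running sum=36
CG = 36

36


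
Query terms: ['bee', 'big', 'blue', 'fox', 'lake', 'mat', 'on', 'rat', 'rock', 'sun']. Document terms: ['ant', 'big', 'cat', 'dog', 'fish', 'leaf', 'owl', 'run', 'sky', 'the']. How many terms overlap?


Query terms: ['bee', 'big', 'blue', 'fox', 'lake', 'mat', 'on', 'rat', 'rock', 'sun']
Document terms: ['ant', 'big', 'cat', 'dog', 'fish', 'leaf', 'owl', 'run', 'sky', 'the']
Common terms: ['big']
Overlap count = 1

1


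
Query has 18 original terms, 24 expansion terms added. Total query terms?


Original terms: 18
Expansion terms: 24
Total = 18 + 24 = 42

42


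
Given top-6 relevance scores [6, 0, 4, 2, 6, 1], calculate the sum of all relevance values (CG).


Cumulative Gain = sum of relevance scores
Position 1: rel=6, running sum=6
Position 2: rel=0, running sum=6
Position 3: rel=4, running sum=10
Position 4: rel=2, running sum=12
Position 5: rel=6, running sum=18
Position 6: rel=1, running sum=19
CG = 19

19


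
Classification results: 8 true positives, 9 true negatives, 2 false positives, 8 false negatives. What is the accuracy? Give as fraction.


Accuracy = (TP + TN) / (TP + TN + FP + FN)
TP + TN = 8 + 9 = 17
Total = 8 + 9 + 2 + 8 = 27
Accuracy = 17 / 27 = 17/27

17/27


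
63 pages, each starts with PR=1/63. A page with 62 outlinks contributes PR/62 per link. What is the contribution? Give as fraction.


Initial PR = 1/63 = 1/63
Outlinks = 62
Contribution per link = PR / outlinks
= 1/63 / 62
= 1/3906

1/3906


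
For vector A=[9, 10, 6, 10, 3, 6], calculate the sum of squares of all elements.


|A|^2 = sum of squared components
A[0]^2 = 9^2 = 81
A[1]^2 = 10^2 = 100
A[2]^2 = 6^2 = 36
A[3]^2 = 10^2 = 100
A[4]^2 = 3^2 = 9
A[5]^2 = 6^2 = 36
Sum = 81 + 100 + 36 + 100 + 9 + 36 = 362

362


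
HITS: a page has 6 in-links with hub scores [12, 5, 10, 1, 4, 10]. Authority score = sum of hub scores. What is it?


Authority = sum of hub scores of in-linkers
In-link 1: hub score = 12
In-link 2: hub score = 5
In-link 3: hub score = 10
In-link 4: hub score = 1
In-link 5: hub score = 4
In-link 6: hub score = 10
Authority = 12 + 5 + 10 + 1 + 4 + 10 = 42

42


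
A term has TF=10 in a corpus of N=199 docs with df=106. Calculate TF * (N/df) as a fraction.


TF * (N/df)
= 10 * (199/106)
= 10 * 199/106
= 995/53

995/53


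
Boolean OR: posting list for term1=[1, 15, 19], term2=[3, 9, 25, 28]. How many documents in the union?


Boolean OR: find union of posting lists
term1 docs: [1, 15, 19]
term2 docs: [3, 9, 25, 28]
Union: [1, 3, 9, 15, 19, 25, 28]
|union| = 7

7


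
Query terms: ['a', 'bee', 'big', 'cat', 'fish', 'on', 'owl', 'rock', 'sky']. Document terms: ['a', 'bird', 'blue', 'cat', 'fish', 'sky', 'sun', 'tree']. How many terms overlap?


Query terms: ['a', 'bee', 'big', 'cat', 'fish', 'on', 'owl', 'rock', 'sky']
Document terms: ['a', 'bird', 'blue', 'cat', 'fish', 'sky', 'sun', 'tree']
Common terms: ['a', 'cat', 'fish', 'sky']
Overlap count = 4

4


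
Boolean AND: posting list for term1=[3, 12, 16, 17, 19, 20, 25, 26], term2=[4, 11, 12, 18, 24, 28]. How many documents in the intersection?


Boolean AND: find intersection of posting lists
term1 docs: [3, 12, 16, 17, 19, 20, 25, 26]
term2 docs: [4, 11, 12, 18, 24, 28]
Intersection: [12]
|intersection| = 1

1


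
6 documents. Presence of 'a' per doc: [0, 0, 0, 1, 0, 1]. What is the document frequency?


Checking each document for 'a':
Doc 1: absent
Doc 2: absent
Doc 3: absent
Doc 4: present
Doc 5: absent
Doc 6: present
df = sum of presences = 0 + 0 + 0 + 1 + 0 + 1 = 2

2


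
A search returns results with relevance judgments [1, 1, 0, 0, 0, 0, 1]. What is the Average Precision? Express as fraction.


Computing P@k for each relevant position:
Position 1: relevant, P@1 = 1/1 = 1
Position 2: relevant, P@2 = 2/2 = 1
Position 3: not relevant
Position 4: not relevant
Position 5: not relevant
Position 6: not relevant
Position 7: relevant, P@7 = 3/7 = 3/7
Sum of P@k = 1 + 1 + 3/7 = 17/7
AP = 17/7 / 3 = 17/21

17/21


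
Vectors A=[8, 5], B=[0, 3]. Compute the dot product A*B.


Dot product = sum of element-wise products
A[0]*B[0] = 8*0 = 0
A[1]*B[1] = 5*3 = 15
Sum = 0 + 15 = 15

15


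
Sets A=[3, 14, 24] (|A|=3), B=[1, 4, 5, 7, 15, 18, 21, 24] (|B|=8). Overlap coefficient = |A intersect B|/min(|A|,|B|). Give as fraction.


A intersect B = [24]
|A intersect B| = 1
min(|A|, |B|) = min(3, 8) = 3
Overlap = 1 / 3 = 1/3

1/3


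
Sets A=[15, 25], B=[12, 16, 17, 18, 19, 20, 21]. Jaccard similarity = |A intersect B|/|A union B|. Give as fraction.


A intersect B = []
|A intersect B| = 0
A union B = [12, 15, 16, 17, 18, 19, 20, 21, 25]
|A union B| = 9
Jaccard = 0/9 = 0

0


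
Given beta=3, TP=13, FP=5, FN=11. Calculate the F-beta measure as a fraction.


P = TP/(TP+FP) = 13/18 = 13/18
R = TP/(TP+FN) = 13/24 = 13/24
beta^2 = 3^2 = 9
(1 + beta^2) = 10
Numerator = (1+beta^2)*P*R = 845/216
Denominator = beta^2*P + R = 13/2 + 13/24 = 169/24
F_beta = 5/9

5/9


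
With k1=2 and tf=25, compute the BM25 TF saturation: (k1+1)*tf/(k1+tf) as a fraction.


BM25 TF component = (k1+1)*tf / (k1+tf)
k1 = 2, tf = 25
Numerator = (2+1)*25 = 75
Denominator = 2 + 25 = 27
= 75/27 = 25/9

25/9


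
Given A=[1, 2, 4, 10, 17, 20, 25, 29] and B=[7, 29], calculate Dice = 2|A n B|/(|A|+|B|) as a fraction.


A intersect B = [29]
|A intersect B| = 1
|A| = 8, |B| = 2
Dice = 2*1 / (8+2)
= 2 / 10 = 1/5

1/5


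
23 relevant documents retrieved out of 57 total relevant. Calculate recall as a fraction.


Recall = retrieved_relevant / total_relevant
= 23 / 57
= 23 / (23 + 34)
= 23/57

23/57


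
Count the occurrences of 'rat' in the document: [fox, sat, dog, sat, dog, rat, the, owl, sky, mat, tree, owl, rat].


Document has 13 words
Scanning for 'rat':
Found at positions: [5, 12]
Count = 2

2


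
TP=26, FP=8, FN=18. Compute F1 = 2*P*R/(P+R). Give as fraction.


F1 = 2 * P * R / (P + R)
P = TP/(TP+FP) = 26/34 = 13/17
R = TP/(TP+FN) = 26/44 = 13/22
2 * P * R = 2 * 13/17 * 13/22 = 169/187
P + R = 13/17 + 13/22 = 507/374
F1 = 169/187 / 507/374 = 2/3

2/3


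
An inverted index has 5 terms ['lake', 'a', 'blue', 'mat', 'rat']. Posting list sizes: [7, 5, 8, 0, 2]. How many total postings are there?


Summing posting list sizes:
'lake': 7 postings
'a': 5 postings
'blue': 8 postings
'mat': 0 postings
'rat': 2 postings
Total = 7 + 5 + 8 + 0 + 2 = 22

22


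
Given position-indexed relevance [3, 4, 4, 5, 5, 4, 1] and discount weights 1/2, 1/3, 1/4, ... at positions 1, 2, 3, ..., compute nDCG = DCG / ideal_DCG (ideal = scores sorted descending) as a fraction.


Position discount weights w_i = 1/(i+1) for i=1..7:
Weights = [1/2, 1/3, 1/4, 1/5, 1/6, 1/7, 1/8]
Actual relevance: [3, 4, 4, 5, 5, 4, 1]
DCG = 3/2 + 4/3 + 4/4 + 5/5 + 5/6 + 4/7 + 1/8 = 1069/168
Ideal relevance (sorted desc): [5, 5, 4, 4, 4, 3, 1]
Ideal DCG = 5/2 + 5/3 + 4/4 + 4/5 + 4/6 + 3/7 + 1/8 = 6037/840
nDCG = DCG / ideal_DCG = 1069/168 / 6037/840 = 5345/6037

5345/6037


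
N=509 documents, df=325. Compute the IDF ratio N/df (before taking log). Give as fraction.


IDF ratio = N / df
= 509 / 325
= 509/325

509/325


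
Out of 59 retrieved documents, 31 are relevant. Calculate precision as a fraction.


Precision = relevant_retrieved / total_retrieved
= 31 / 59
= 31 / (31 + 28)
= 31/59

31/59


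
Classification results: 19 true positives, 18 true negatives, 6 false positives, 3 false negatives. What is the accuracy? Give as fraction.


Accuracy = (TP + TN) / (TP + TN + FP + FN)
TP + TN = 19 + 18 = 37
Total = 19 + 18 + 6 + 3 = 46
Accuracy = 37 / 46 = 37/46

37/46


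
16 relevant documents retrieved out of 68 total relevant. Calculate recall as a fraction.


Recall = retrieved_relevant / total_relevant
= 16 / 68
= 16 / (16 + 52)
= 4/17

4/17


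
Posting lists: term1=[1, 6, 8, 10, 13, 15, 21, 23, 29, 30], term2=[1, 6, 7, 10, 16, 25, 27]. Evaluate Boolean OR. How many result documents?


Boolean OR: find union of posting lists
term1 docs: [1, 6, 8, 10, 13, 15, 21, 23, 29, 30]
term2 docs: [1, 6, 7, 10, 16, 25, 27]
Union: [1, 6, 7, 8, 10, 13, 15, 16, 21, 23, 25, 27, 29, 30]
|union| = 14

14


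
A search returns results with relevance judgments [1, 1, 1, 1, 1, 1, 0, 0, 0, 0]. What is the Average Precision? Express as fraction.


Computing P@k for each relevant position:
Position 1: relevant, P@1 = 1/1 = 1
Position 2: relevant, P@2 = 2/2 = 1
Position 3: relevant, P@3 = 3/3 = 1
Position 4: relevant, P@4 = 4/4 = 1
Position 5: relevant, P@5 = 5/5 = 1
Position 6: relevant, P@6 = 6/6 = 1
Position 7: not relevant
Position 8: not relevant
Position 9: not relevant
Position 10: not relevant
Sum of P@k = 1 + 1 + 1 + 1 + 1 + 1 = 6
AP = 6 / 6 = 1

1


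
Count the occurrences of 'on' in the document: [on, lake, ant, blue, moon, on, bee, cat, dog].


Document has 9 words
Scanning for 'on':
Found at positions: [0, 5]
Count = 2

2


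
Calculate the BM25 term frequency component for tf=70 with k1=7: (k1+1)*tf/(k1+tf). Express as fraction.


BM25 TF component = (k1+1)*tf / (k1+tf)
k1 = 7, tf = 70
Numerator = (7+1)*70 = 560
Denominator = 7 + 70 = 77
= 560/77 = 80/11

80/11


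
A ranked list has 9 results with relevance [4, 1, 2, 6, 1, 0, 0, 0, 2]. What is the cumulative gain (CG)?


Cumulative Gain = sum of relevance scores
Position 1: rel=4, running sum=4
Position 2: rel=1, running sum=5
Position 3: rel=2, running sum=7
Position 4: rel=6, running sum=13
Position 5: rel=1, running sum=14
Position 6: rel=0, running sum=14
Position 7: rel=0, running sum=14
Position 8: rel=0, running sum=14
Position 9: rel=2, running sum=16
CG = 16

16


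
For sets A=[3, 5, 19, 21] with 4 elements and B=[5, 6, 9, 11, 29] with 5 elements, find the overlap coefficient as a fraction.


A intersect B = [5]
|A intersect B| = 1
min(|A|, |B|) = min(4, 5) = 4
Overlap = 1 / 4 = 1/4

1/4


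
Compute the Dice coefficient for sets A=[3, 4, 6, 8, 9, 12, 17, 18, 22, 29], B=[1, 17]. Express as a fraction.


A intersect B = [17]
|A intersect B| = 1
|A| = 10, |B| = 2
Dice = 2*1 / (10+2)
= 2 / 12 = 1/6

1/6


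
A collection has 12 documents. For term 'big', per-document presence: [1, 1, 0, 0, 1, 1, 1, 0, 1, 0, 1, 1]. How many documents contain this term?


Checking each document for 'big':
Doc 1: present
Doc 2: present
Doc 3: absent
Doc 4: absent
Doc 5: present
Doc 6: present
Doc 7: present
Doc 8: absent
Doc 9: present
Doc 10: absent
Doc 11: present
Doc 12: present
df = sum of presences = 1 + 1 + 0 + 0 + 1 + 1 + 1 + 0 + 1 + 0 + 1 + 1 = 8

8


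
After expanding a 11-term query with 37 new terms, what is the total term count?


Original terms: 11
Expansion terms: 37
Total = 11 + 37 = 48

48


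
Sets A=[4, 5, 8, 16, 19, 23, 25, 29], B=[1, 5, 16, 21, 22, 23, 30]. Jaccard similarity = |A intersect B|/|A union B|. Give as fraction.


A intersect B = [5, 16, 23]
|A intersect B| = 3
A union B = [1, 4, 5, 8, 16, 19, 21, 22, 23, 25, 29, 30]
|A union B| = 12
Jaccard = 3/12 = 1/4

1/4


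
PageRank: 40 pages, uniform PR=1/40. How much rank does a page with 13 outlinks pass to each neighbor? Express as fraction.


Initial PR = 1/40 = 1/40
Outlinks = 13
Contribution per link = PR / outlinks
= 1/40 / 13
= 1/520

1/520


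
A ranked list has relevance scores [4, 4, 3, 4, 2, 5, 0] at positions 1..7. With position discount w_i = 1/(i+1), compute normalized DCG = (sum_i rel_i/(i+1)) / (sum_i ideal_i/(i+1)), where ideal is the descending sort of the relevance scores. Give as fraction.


Position discount weights w_i = 1/(i+1) for i=1..7:
Weights = [1/2, 1/3, 1/4, 1/5, 1/6, 1/7, 1/8]
Actual relevance: [4, 4, 3, 4, 2, 5, 0]
DCG = 4/2 + 4/3 + 3/4 + 4/5 + 2/6 + 5/7 + 0/8 = 2491/420
Ideal relevance (sorted desc): [5, 4, 4, 4, 3, 2, 0]
Ideal DCG = 5/2 + 4/3 + 4/4 + 4/5 + 3/6 + 2/7 + 0/8 = 674/105
nDCG = DCG / ideal_DCG = 2491/420 / 674/105 = 2491/2696

2491/2696


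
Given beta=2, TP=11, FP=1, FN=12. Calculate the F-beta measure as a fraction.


P = TP/(TP+FP) = 11/12 = 11/12
R = TP/(TP+FN) = 11/23 = 11/23
beta^2 = 2^2 = 4
(1 + beta^2) = 5
Numerator = (1+beta^2)*P*R = 605/276
Denominator = beta^2*P + R = 11/3 + 11/23 = 286/69
F_beta = 55/104

55/104


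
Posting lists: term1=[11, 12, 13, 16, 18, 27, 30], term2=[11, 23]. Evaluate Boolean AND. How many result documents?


Boolean AND: find intersection of posting lists
term1 docs: [11, 12, 13, 16, 18, 27, 30]
term2 docs: [11, 23]
Intersection: [11]
|intersection| = 1

1


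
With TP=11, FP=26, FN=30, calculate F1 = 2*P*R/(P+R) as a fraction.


F1 = 2 * P * R / (P + R)
P = TP/(TP+FP) = 11/37 = 11/37
R = TP/(TP+FN) = 11/41 = 11/41
2 * P * R = 2 * 11/37 * 11/41 = 242/1517
P + R = 11/37 + 11/41 = 858/1517
F1 = 242/1517 / 858/1517 = 11/39

11/39


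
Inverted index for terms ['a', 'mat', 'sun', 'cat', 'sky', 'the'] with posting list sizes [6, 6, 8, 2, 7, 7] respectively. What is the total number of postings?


Summing posting list sizes:
'a': 6 postings
'mat': 6 postings
'sun': 8 postings
'cat': 2 postings
'sky': 7 postings
'the': 7 postings
Total = 6 + 6 + 8 + 2 + 7 + 7 = 36

36


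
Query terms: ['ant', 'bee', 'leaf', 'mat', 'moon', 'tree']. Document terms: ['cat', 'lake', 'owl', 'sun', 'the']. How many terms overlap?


Query terms: ['ant', 'bee', 'leaf', 'mat', 'moon', 'tree']
Document terms: ['cat', 'lake', 'owl', 'sun', 'the']
Common terms: []
Overlap count = 0

0


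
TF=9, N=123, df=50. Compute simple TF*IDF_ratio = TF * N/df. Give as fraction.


TF * (N/df)
= 9 * (123/50)
= 9 * 123/50
= 1107/50

1107/50


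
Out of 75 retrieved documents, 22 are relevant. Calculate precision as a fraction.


Precision = relevant_retrieved / total_retrieved
= 22 / 75
= 22 / (22 + 53)
= 22/75

22/75


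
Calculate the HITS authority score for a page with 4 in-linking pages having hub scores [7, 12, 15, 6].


Authority = sum of hub scores of in-linkers
In-link 1: hub score = 7
In-link 2: hub score = 12
In-link 3: hub score = 15
In-link 4: hub score = 6
Authority = 7 + 12 + 15 + 6 = 40

40


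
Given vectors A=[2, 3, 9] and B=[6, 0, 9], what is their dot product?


Dot product = sum of element-wise products
A[0]*B[0] = 2*6 = 12
A[1]*B[1] = 3*0 = 0
A[2]*B[2] = 9*9 = 81
Sum = 12 + 0 + 81 = 93

93


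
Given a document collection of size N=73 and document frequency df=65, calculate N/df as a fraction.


IDF ratio = N / df
= 73 / 65
= 73/65

73/65


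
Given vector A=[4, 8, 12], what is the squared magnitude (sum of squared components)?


|A|^2 = sum of squared components
A[0]^2 = 4^2 = 16
A[1]^2 = 8^2 = 64
A[2]^2 = 12^2 = 144
Sum = 16 + 64 + 144 = 224

224


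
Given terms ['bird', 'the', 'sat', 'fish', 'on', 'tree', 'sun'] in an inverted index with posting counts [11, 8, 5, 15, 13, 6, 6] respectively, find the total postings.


Summing posting list sizes:
'bird': 11 postings
'the': 8 postings
'sat': 5 postings
'fish': 15 postings
'on': 13 postings
'tree': 6 postings
'sun': 6 postings
Total = 11 + 8 + 5 + 15 + 13 + 6 + 6 = 64

64


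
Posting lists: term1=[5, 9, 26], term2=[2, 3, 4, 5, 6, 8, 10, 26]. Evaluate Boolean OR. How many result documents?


Boolean OR: find union of posting lists
term1 docs: [5, 9, 26]
term2 docs: [2, 3, 4, 5, 6, 8, 10, 26]
Union: [2, 3, 4, 5, 6, 8, 9, 10, 26]
|union| = 9

9


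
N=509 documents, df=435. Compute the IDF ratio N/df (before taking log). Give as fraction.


IDF ratio = N / df
= 509 / 435
= 509/435

509/435


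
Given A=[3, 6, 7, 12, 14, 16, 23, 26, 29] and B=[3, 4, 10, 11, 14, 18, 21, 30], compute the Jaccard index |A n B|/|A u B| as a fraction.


A intersect B = [3, 14]
|A intersect B| = 2
A union B = [3, 4, 6, 7, 10, 11, 12, 14, 16, 18, 21, 23, 26, 29, 30]
|A union B| = 15
Jaccard = 2/15 = 2/15

2/15


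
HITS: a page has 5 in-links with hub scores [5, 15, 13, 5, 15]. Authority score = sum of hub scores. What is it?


Authority = sum of hub scores of in-linkers
In-link 1: hub score = 5
In-link 2: hub score = 15
In-link 3: hub score = 13
In-link 4: hub score = 5
In-link 5: hub score = 15
Authority = 5 + 15 + 13 + 5 + 15 = 53

53


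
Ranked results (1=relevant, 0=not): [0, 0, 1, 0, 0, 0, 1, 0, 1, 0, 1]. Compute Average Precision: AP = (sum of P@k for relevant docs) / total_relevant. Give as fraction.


Computing P@k for each relevant position:
Position 1: not relevant
Position 2: not relevant
Position 3: relevant, P@3 = 1/3 = 1/3
Position 4: not relevant
Position 5: not relevant
Position 6: not relevant
Position 7: relevant, P@7 = 2/7 = 2/7
Position 8: not relevant
Position 9: relevant, P@9 = 3/9 = 1/3
Position 10: not relevant
Position 11: relevant, P@11 = 4/11 = 4/11
Sum of P@k = 1/3 + 2/7 + 1/3 + 4/11 = 304/231
AP = 304/231 / 4 = 76/231

76/231


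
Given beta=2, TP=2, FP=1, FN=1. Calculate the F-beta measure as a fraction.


P = TP/(TP+FP) = 2/3 = 2/3
R = TP/(TP+FN) = 2/3 = 2/3
beta^2 = 2^2 = 4
(1 + beta^2) = 5
Numerator = (1+beta^2)*P*R = 20/9
Denominator = beta^2*P + R = 8/3 + 2/3 = 10/3
F_beta = 2/3

2/3


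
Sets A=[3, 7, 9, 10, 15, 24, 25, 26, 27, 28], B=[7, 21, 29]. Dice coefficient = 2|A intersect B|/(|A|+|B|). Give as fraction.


A intersect B = [7]
|A intersect B| = 1
|A| = 10, |B| = 3
Dice = 2*1 / (10+3)
= 2 / 13 = 2/13

2/13


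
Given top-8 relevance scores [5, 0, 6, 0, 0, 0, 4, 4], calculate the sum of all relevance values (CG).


Cumulative Gain = sum of relevance scores
Position 1: rel=5, running sum=5
Position 2: rel=0, running sum=5
Position 3: rel=6, running sum=11
Position 4: rel=0, running sum=11
Position 5: rel=0, running sum=11
Position 6: rel=0, running sum=11
Position 7: rel=4, running sum=15
Position 8: rel=4, running sum=19
CG = 19

19


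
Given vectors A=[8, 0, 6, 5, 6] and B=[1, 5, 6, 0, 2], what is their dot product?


Dot product = sum of element-wise products
A[0]*B[0] = 8*1 = 8
A[1]*B[1] = 0*5 = 0
A[2]*B[2] = 6*6 = 36
A[3]*B[3] = 5*0 = 0
A[4]*B[4] = 6*2 = 12
Sum = 8 + 0 + 36 + 0 + 12 = 56

56


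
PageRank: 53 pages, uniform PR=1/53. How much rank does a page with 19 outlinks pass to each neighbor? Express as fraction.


Initial PR = 1/53 = 1/53
Outlinks = 19
Contribution per link = PR / outlinks
= 1/53 / 19
= 1/1007

1/1007


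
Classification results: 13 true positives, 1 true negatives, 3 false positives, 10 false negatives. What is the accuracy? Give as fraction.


Accuracy = (TP + TN) / (TP + TN + FP + FN)
TP + TN = 13 + 1 = 14
Total = 13 + 1 + 3 + 10 = 27
Accuracy = 14 / 27 = 14/27

14/27


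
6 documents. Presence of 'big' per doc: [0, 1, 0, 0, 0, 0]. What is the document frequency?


Checking each document for 'big':
Doc 1: absent
Doc 2: present
Doc 3: absent
Doc 4: absent
Doc 5: absent
Doc 6: absent
df = sum of presences = 0 + 1 + 0 + 0 + 0 + 0 = 1

1


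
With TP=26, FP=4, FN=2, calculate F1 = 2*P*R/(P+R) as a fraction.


F1 = 2 * P * R / (P + R)
P = TP/(TP+FP) = 26/30 = 13/15
R = TP/(TP+FN) = 26/28 = 13/14
2 * P * R = 2 * 13/15 * 13/14 = 169/105
P + R = 13/15 + 13/14 = 377/210
F1 = 169/105 / 377/210 = 26/29

26/29


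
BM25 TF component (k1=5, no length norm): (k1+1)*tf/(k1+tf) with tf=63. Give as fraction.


BM25 TF component = (k1+1)*tf / (k1+tf)
k1 = 5, tf = 63
Numerator = (5+1)*63 = 378
Denominator = 5 + 63 = 68
= 378/68 = 189/34

189/34


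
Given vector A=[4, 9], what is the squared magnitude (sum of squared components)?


|A|^2 = sum of squared components
A[0]^2 = 4^2 = 16
A[1]^2 = 9^2 = 81
Sum = 16 + 81 = 97

97


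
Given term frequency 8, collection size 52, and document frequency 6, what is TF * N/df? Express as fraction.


TF * (N/df)
= 8 * (52/6)
= 8 * 26/3
= 208/3

208/3


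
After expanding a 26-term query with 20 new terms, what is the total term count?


Original terms: 26
Expansion terms: 20
Total = 26 + 20 = 46

46


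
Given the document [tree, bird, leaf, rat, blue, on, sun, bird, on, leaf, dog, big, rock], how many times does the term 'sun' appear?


Document has 13 words
Scanning for 'sun':
Found at positions: [6]
Count = 1

1


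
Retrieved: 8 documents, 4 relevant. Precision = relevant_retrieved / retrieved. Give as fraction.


Precision = relevant_retrieved / total_retrieved
= 4 / 8
= 4 / (4 + 4)
= 1/2

1/2


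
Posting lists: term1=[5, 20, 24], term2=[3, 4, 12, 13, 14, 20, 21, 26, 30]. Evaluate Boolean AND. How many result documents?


Boolean AND: find intersection of posting lists
term1 docs: [5, 20, 24]
term2 docs: [3, 4, 12, 13, 14, 20, 21, 26, 30]
Intersection: [20]
|intersection| = 1

1


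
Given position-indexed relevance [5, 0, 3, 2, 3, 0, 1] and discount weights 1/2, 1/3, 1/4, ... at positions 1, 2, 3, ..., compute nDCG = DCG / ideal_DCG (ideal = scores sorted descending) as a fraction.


Position discount weights w_i = 1/(i+1) for i=1..7:
Weights = [1/2, 1/3, 1/4, 1/5, 1/6, 1/7, 1/8]
Actual relevance: [5, 0, 3, 2, 3, 0, 1]
DCG = 5/2 + 0/3 + 3/4 + 2/5 + 3/6 + 0/7 + 1/8 = 171/40
Ideal relevance (sorted desc): [5, 3, 3, 2, 1, 0, 0]
Ideal DCG = 5/2 + 3/3 + 3/4 + 2/5 + 1/6 + 0/7 + 0/8 = 289/60
nDCG = DCG / ideal_DCG = 171/40 / 289/60 = 513/578

513/578


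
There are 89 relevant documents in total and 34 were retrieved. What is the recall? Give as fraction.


Recall = retrieved_relevant / total_relevant
= 34 / 89
= 34 / (34 + 55)
= 34/89

34/89


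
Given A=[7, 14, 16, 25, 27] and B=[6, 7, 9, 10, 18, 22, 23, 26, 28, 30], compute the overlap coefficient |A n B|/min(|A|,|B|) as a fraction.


A intersect B = [7]
|A intersect B| = 1
min(|A|, |B|) = min(5, 10) = 5
Overlap = 1 / 5 = 1/5

1/5


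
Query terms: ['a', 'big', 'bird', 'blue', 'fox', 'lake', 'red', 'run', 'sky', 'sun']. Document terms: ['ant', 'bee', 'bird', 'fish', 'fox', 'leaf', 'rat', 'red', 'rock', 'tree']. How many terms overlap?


Query terms: ['a', 'big', 'bird', 'blue', 'fox', 'lake', 'red', 'run', 'sky', 'sun']
Document terms: ['ant', 'bee', 'bird', 'fish', 'fox', 'leaf', 'rat', 'red', 'rock', 'tree']
Common terms: ['bird', 'fox', 'red']
Overlap count = 3

3


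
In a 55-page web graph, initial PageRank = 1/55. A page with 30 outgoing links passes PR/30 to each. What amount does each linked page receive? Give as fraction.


Initial PR = 1/55 = 1/55
Outlinks = 30
Contribution per link = PR / outlinks
= 1/55 / 30
= 1/1650

1/1650


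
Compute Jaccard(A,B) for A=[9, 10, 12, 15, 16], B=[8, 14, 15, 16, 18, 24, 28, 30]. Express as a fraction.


A intersect B = [15, 16]
|A intersect B| = 2
A union B = [8, 9, 10, 12, 14, 15, 16, 18, 24, 28, 30]
|A union B| = 11
Jaccard = 2/11 = 2/11

2/11


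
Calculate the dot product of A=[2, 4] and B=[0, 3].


Dot product = sum of element-wise products
A[0]*B[0] = 2*0 = 0
A[1]*B[1] = 4*3 = 12
Sum = 0 + 12 = 12

12


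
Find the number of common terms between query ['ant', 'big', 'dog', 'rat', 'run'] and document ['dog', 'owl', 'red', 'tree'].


Query terms: ['ant', 'big', 'dog', 'rat', 'run']
Document terms: ['dog', 'owl', 'red', 'tree']
Common terms: ['dog']
Overlap count = 1

1


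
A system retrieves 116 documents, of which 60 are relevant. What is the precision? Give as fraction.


Precision = relevant_retrieved / total_retrieved
= 60 / 116
= 60 / (60 + 56)
= 15/29

15/29


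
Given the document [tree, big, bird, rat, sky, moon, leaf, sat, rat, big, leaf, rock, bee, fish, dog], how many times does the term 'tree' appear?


Document has 15 words
Scanning for 'tree':
Found at positions: [0]
Count = 1

1


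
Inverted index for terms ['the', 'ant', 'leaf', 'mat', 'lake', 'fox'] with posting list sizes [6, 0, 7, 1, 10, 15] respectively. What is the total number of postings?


Summing posting list sizes:
'the': 6 postings
'ant': 0 postings
'leaf': 7 postings
'mat': 1 postings
'lake': 10 postings
'fox': 15 postings
Total = 6 + 0 + 7 + 1 + 10 + 15 = 39

39


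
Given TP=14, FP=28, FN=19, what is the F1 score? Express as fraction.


F1 = 2 * P * R / (P + R)
P = TP/(TP+FP) = 14/42 = 1/3
R = TP/(TP+FN) = 14/33 = 14/33
2 * P * R = 2 * 1/3 * 14/33 = 28/99
P + R = 1/3 + 14/33 = 25/33
F1 = 28/99 / 25/33 = 28/75

28/75


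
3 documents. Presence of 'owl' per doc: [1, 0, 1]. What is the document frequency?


Checking each document for 'owl':
Doc 1: present
Doc 2: absent
Doc 3: present
df = sum of presences = 1 + 0 + 1 = 2

2


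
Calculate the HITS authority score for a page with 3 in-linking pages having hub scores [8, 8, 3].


Authority = sum of hub scores of in-linkers
In-link 1: hub score = 8
In-link 2: hub score = 8
In-link 3: hub score = 3
Authority = 8 + 8 + 3 = 19

19


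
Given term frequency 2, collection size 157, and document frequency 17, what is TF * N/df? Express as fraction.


TF * (N/df)
= 2 * (157/17)
= 2 * 157/17
= 314/17

314/17


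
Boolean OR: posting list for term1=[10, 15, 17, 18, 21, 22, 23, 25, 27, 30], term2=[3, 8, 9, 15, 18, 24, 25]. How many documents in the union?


Boolean OR: find union of posting lists
term1 docs: [10, 15, 17, 18, 21, 22, 23, 25, 27, 30]
term2 docs: [3, 8, 9, 15, 18, 24, 25]
Union: [3, 8, 9, 10, 15, 17, 18, 21, 22, 23, 24, 25, 27, 30]
|union| = 14

14


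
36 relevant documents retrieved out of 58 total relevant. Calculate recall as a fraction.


Recall = retrieved_relevant / total_relevant
= 36 / 58
= 36 / (36 + 22)
= 18/29

18/29


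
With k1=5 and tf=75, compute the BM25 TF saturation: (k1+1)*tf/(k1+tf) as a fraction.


BM25 TF component = (k1+1)*tf / (k1+tf)
k1 = 5, tf = 75
Numerator = (5+1)*75 = 450
Denominator = 5 + 75 = 80
= 450/80 = 45/8

45/8


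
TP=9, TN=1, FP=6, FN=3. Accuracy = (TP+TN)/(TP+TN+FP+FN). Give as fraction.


Accuracy = (TP + TN) / (TP + TN + FP + FN)
TP + TN = 9 + 1 = 10
Total = 9 + 1 + 6 + 3 = 19
Accuracy = 10 / 19 = 10/19

10/19


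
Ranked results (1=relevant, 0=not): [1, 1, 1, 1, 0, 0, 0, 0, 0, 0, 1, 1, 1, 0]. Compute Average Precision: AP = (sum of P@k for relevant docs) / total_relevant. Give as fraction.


Computing P@k for each relevant position:
Position 1: relevant, P@1 = 1/1 = 1
Position 2: relevant, P@2 = 2/2 = 1
Position 3: relevant, P@3 = 3/3 = 1
Position 4: relevant, P@4 = 4/4 = 1
Position 5: not relevant
Position 6: not relevant
Position 7: not relevant
Position 8: not relevant
Position 9: not relevant
Position 10: not relevant
Position 11: relevant, P@11 = 5/11 = 5/11
Position 12: relevant, P@12 = 6/12 = 1/2
Position 13: relevant, P@13 = 7/13 = 7/13
Position 14: not relevant
Sum of P@k = 1 + 1 + 1 + 1 + 5/11 + 1/2 + 7/13 = 1571/286
AP = 1571/286 / 7 = 1571/2002

1571/2002


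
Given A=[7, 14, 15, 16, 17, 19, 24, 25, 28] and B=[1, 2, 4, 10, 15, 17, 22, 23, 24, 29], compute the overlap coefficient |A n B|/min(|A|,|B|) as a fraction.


A intersect B = [15, 17, 24]
|A intersect B| = 3
min(|A|, |B|) = min(9, 10) = 9
Overlap = 3 / 9 = 1/3

1/3


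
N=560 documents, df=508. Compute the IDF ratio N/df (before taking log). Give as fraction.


IDF ratio = N / df
= 560 / 508
= 140/127

140/127


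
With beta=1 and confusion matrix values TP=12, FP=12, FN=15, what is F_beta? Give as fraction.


P = TP/(TP+FP) = 12/24 = 1/2
R = TP/(TP+FN) = 12/27 = 4/9
beta^2 = 1^2 = 1
(1 + beta^2) = 2
Numerator = (1+beta^2)*P*R = 4/9
Denominator = beta^2*P + R = 1/2 + 4/9 = 17/18
F_beta = 8/17

8/17


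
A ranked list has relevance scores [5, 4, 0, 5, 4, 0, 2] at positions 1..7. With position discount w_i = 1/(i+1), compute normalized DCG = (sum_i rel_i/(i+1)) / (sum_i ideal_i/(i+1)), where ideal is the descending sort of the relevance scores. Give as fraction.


Position discount weights w_i = 1/(i+1) for i=1..7:
Weights = [1/2, 1/3, 1/4, 1/5, 1/6, 1/7, 1/8]
Actual relevance: [5, 4, 0, 5, 4, 0, 2]
DCG = 5/2 + 4/3 + 0/4 + 5/5 + 4/6 + 0/7 + 2/8 = 23/4
Ideal relevance (sorted desc): [5, 5, 4, 4, 2, 0, 0]
Ideal DCG = 5/2 + 5/3 + 4/4 + 4/5 + 2/6 + 0/7 + 0/8 = 63/10
nDCG = DCG / ideal_DCG = 23/4 / 63/10 = 115/126

115/126


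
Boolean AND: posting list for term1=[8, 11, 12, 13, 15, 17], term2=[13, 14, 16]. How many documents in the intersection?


Boolean AND: find intersection of posting lists
term1 docs: [8, 11, 12, 13, 15, 17]
term2 docs: [13, 14, 16]
Intersection: [13]
|intersection| = 1

1


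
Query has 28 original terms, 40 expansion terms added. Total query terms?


Original terms: 28
Expansion terms: 40
Total = 28 + 40 = 68

68


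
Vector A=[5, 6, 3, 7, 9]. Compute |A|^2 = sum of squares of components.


|A|^2 = sum of squared components
A[0]^2 = 5^2 = 25
A[1]^2 = 6^2 = 36
A[2]^2 = 3^2 = 9
A[3]^2 = 7^2 = 49
A[4]^2 = 9^2 = 81
Sum = 25 + 36 + 9 + 49 + 81 = 200

200


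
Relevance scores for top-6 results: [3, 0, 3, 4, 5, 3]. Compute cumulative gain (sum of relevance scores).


Cumulative Gain = sum of relevance scores
Position 1: rel=3, running sum=3
Position 2: rel=0, running sum=3
Position 3: rel=3, running sum=6
Position 4: rel=4, running sum=10
Position 5: rel=5, running sum=15
Position 6: rel=3, running sum=18
CG = 18

18


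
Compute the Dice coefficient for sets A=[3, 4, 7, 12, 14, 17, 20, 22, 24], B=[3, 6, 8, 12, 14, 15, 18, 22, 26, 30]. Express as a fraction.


A intersect B = [3, 12, 14, 22]
|A intersect B| = 4
|A| = 9, |B| = 10
Dice = 2*4 / (9+10)
= 8 / 19 = 8/19

8/19


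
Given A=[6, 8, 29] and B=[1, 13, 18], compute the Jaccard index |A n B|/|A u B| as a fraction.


A intersect B = []
|A intersect B| = 0
A union B = [1, 6, 8, 13, 18, 29]
|A union B| = 6
Jaccard = 0/6 = 0

0


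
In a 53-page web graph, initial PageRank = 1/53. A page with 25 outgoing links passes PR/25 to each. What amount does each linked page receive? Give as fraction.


Initial PR = 1/53 = 1/53
Outlinks = 25
Contribution per link = PR / outlinks
= 1/53 / 25
= 1/1325

1/1325


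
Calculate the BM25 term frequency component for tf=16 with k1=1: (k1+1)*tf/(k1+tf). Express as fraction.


BM25 TF component = (k1+1)*tf / (k1+tf)
k1 = 1, tf = 16
Numerator = (1+1)*16 = 32
Denominator = 1 + 16 = 17
= 32/17 = 32/17

32/17


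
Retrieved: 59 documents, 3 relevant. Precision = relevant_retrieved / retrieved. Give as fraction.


Precision = relevant_retrieved / total_retrieved
= 3 / 59
= 3 / (3 + 56)
= 3/59

3/59


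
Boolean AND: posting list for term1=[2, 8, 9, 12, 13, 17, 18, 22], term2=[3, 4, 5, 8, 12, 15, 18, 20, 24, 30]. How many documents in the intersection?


Boolean AND: find intersection of posting lists
term1 docs: [2, 8, 9, 12, 13, 17, 18, 22]
term2 docs: [3, 4, 5, 8, 12, 15, 18, 20, 24, 30]
Intersection: [8, 12, 18]
|intersection| = 3

3


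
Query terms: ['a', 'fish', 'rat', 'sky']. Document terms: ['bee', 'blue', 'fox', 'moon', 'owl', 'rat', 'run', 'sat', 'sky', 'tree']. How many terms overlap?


Query terms: ['a', 'fish', 'rat', 'sky']
Document terms: ['bee', 'blue', 'fox', 'moon', 'owl', 'rat', 'run', 'sat', 'sky', 'tree']
Common terms: ['rat', 'sky']
Overlap count = 2

2


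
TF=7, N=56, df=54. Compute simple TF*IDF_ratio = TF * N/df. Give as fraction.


TF * (N/df)
= 7 * (56/54)
= 7 * 28/27
= 196/27

196/27


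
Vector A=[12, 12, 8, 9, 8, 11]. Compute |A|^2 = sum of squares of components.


|A|^2 = sum of squared components
A[0]^2 = 12^2 = 144
A[1]^2 = 12^2 = 144
A[2]^2 = 8^2 = 64
A[3]^2 = 9^2 = 81
A[4]^2 = 8^2 = 64
A[5]^2 = 11^2 = 121
Sum = 144 + 144 + 64 + 81 + 64 + 121 = 618

618


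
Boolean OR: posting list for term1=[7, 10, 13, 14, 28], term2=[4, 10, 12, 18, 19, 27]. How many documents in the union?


Boolean OR: find union of posting lists
term1 docs: [7, 10, 13, 14, 28]
term2 docs: [4, 10, 12, 18, 19, 27]
Union: [4, 7, 10, 12, 13, 14, 18, 19, 27, 28]
|union| = 10

10


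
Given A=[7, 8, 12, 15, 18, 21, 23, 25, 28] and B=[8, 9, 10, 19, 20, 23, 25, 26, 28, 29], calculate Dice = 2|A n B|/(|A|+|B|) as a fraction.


A intersect B = [8, 23, 25, 28]
|A intersect B| = 4
|A| = 9, |B| = 10
Dice = 2*4 / (9+10)
= 8 / 19 = 8/19

8/19


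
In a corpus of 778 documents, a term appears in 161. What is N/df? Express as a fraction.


IDF ratio = N / df
= 778 / 161
= 778/161

778/161


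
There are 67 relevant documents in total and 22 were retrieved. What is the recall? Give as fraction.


Recall = retrieved_relevant / total_relevant
= 22 / 67
= 22 / (22 + 45)
= 22/67

22/67


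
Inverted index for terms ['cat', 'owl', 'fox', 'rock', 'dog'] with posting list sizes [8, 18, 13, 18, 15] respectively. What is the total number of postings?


Summing posting list sizes:
'cat': 8 postings
'owl': 18 postings
'fox': 13 postings
'rock': 18 postings
'dog': 15 postings
Total = 8 + 18 + 13 + 18 + 15 = 72

72


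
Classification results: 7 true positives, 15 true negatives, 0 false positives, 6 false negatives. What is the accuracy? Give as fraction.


Accuracy = (TP + TN) / (TP + TN + FP + FN)
TP + TN = 7 + 15 = 22
Total = 7 + 15 + 0 + 6 = 28
Accuracy = 22 / 28 = 11/14

11/14


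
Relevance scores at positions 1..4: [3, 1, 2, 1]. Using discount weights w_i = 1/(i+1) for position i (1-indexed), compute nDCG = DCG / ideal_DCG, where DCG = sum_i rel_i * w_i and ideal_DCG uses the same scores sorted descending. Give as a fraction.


Position discount weights w_i = 1/(i+1) for i=1..4:
Weights = [1/2, 1/3, 1/4, 1/5]
Actual relevance: [3, 1, 2, 1]
DCG = 3/2 + 1/3 + 2/4 + 1/5 = 38/15
Ideal relevance (sorted desc): [3, 2, 1, 1]
Ideal DCG = 3/2 + 2/3 + 1/4 + 1/5 = 157/60
nDCG = DCG / ideal_DCG = 38/15 / 157/60 = 152/157

152/157


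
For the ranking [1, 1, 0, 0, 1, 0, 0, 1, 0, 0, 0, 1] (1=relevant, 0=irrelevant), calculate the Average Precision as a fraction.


Computing P@k for each relevant position:
Position 1: relevant, P@1 = 1/1 = 1
Position 2: relevant, P@2 = 2/2 = 1
Position 3: not relevant
Position 4: not relevant
Position 5: relevant, P@5 = 3/5 = 3/5
Position 6: not relevant
Position 7: not relevant
Position 8: relevant, P@8 = 4/8 = 1/2
Position 9: not relevant
Position 10: not relevant
Position 11: not relevant
Position 12: relevant, P@12 = 5/12 = 5/12
Sum of P@k = 1 + 1 + 3/5 + 1/2 + 5/12 = 211/60
AP = 211/60 / 5 = 211/300

211/300


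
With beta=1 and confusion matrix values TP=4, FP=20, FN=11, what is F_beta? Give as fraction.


P = TP/(TP+FP) = 4/24 = 1/6
R = TP/(TP+FN) = 4/15 = 4/15
beta^2 = 1^2 = 1
(1 + beta^2) = 2
Numerator = (1+beta^2)*P*R = 4/45
Denominator = beta^2*P + R = 1/6 + 4/15 = 13/30
F_beta = 8/39

8/39


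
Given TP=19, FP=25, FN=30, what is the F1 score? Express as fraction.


F1 = 2 * P * R / (P + R)
P = TP/(TP+FP) = 19/44 = 19/44
R = TP/(TP+FN) = 19/49 = 19/49
2 * P * R = 2 * 19/44 * 19/49 = 361/1078
P + R = 19/44 + 19/49 = 1767/2156
F1 = 361/1078 / 1767/2156 = 38/93

38/93
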